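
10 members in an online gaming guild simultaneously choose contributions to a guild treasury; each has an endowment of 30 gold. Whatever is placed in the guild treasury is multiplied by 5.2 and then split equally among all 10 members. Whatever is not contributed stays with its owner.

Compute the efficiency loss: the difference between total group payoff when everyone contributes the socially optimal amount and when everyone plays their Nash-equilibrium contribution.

1260.00 gold

Each contributed unit returns 5.2/10 = 0.5200 to its contributor — below 1 — so contributing 0 is dominant for every player. At the Nash equilibrium everyone keeps their 30, and the group total is 10 × 30 = 300.
Each contributed unit returns 5.200 to the group as a whole (0.5200 to each of 10 players), which exceeds 1, so the social optimum is full contribution: group total = 5.200 × 300 = 1560.00.
Efficiency loss = 1560.00 − 300 = 1260.00.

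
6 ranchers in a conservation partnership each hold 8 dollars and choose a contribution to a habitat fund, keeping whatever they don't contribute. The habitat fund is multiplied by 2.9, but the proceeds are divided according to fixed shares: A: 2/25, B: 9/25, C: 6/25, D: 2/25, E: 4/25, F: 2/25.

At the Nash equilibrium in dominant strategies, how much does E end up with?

Player j's private return per contributed unit is 2.9 × (j's share). Contributing is weakly dominant for j when that share is at least 1/2.9 = 0.3448, and contributing 0 is dominant otherwise.
The only share above 0.3448 is B's 9/25, contributing 8; the remaining 5 contribute 0. Total contributed: 8.
E keeps 8 and receives 2.9 × 8 × 4/25 = 3.71 from the habitat fund, for a payoff of 11.71.

11.71 dollars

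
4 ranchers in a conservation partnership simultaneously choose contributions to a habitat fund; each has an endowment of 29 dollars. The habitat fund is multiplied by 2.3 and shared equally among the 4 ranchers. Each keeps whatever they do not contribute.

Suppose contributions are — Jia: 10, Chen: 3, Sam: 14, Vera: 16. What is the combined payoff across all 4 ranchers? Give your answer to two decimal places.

171.90 dollars

Total contributed: 10 + 3 + 14 + 16 = 43; total kept: 4 × 29 − 43 = 73.
The habitat fund pays out 2.3 × 43 = 98.90 in aggregate.
Group total = 73 + 98.90 = 171.90.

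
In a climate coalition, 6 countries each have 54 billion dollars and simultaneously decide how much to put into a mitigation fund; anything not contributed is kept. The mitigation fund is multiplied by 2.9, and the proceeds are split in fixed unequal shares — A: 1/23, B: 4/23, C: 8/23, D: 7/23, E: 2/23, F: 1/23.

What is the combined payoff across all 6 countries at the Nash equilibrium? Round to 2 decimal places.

For player j, contributing a unit is worthwhile iff 2.9 × (j's share) ≥ 1, i.e. iff j's share is at least 0.3448.
C alone (share 8/23) is above the threshold, contributing 54; the remaining 5 contribute 0. Total contributed: 54.
The mitigation fund pays out 2.9 × 54 = 156.60 in total (split across the unequal shares, but the aggregate is all that matters for the group sum).
The 5 free-riders keep 54 each, adding 270. Group total = 270 + 156.60 = 426.60.

426.60 billion dollars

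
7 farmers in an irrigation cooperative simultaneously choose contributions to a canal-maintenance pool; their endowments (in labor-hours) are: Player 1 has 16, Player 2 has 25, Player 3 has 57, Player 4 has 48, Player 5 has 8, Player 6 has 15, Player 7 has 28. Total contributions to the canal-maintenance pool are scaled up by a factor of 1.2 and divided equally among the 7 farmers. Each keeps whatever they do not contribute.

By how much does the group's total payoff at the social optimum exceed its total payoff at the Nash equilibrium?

The private return per contributed unit is 1.2/7 = 0.1714 < 1 for every player regardless of endowment, so the Nash equilibrium is zero contribution and the group total is Σ E_j = 16 + 25 + 57 + 48 + 8 + 15 + 28 = 197.
Each contributed unit returns 1.200 to the group, so the social optimum is full contribution by everyone: group total = 1.200 × 197 = 236.40.
Efficiency loss = (1.200 − 1) × 197 = 39.40.

39.40 labor-hours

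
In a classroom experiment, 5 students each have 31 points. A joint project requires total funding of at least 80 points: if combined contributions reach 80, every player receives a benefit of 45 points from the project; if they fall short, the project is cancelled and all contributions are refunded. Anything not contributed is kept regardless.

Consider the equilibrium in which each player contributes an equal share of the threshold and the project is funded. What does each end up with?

60 points

Equal share of the threshold: 80/5 = 16.
At this profile no one gains by cutting their contribution: any cut drops the total below 80, the project is cancelled, contributions are refunded, and the deviator ends with 31, which is less than 31 − 16 + 45 = 60. Contributing more than 16 just wastes the excess. So contributing exactly 16 is a best response.
Each player's payoff: 31 − 16 + 45 = 60.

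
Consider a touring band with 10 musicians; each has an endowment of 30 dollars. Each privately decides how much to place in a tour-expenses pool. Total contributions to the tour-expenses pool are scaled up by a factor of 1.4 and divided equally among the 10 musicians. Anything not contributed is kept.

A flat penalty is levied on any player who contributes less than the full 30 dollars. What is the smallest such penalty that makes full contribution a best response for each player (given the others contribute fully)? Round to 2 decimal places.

25.80 dollars

Given the others contribute fully, the best deviation is to contribute 0 (any partial contribution still incurs the fine and gives up units whose private return 0.1400 is below 1).
Deviating from 30 to 0 saves 30 dollars but forfeits the deviator's share of the drop in the tour-expenses pool: 1.4/10 × 30 = 4.20.
So the deviation gain is 30 − 4.20 = 25.80, and the fine must be at least 25.80 dollars to wipe it out.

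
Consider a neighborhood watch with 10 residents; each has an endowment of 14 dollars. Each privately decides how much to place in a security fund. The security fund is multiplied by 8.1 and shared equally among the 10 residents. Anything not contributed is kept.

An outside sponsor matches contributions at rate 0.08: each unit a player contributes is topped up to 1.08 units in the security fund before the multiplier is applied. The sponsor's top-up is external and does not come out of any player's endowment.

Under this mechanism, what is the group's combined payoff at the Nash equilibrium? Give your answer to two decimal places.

Even with the mechanism, each unit contributed returns only 8.1 × 1.08 / 10 = 0.8748 per unit of net cost, so contributing nothing is still dominant.
At the Nash equilibrium no one contributes; group total payoff = 10 × 14 = 140.

140.00 dollars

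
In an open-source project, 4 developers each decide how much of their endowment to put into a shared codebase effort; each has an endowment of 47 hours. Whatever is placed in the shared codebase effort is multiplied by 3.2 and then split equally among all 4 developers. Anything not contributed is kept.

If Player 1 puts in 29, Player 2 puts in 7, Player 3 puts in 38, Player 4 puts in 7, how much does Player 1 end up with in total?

82.80 hours

Total contributed: 29 + 7 + 38 + 7 = 81.
Each receives 3.2 × 81 / 4 = 64.80 from the shared codebase effort.
Player 1 keeps 47 − 29 = 18, so Player 1's payoff is 18 + 64.80 = 82.80.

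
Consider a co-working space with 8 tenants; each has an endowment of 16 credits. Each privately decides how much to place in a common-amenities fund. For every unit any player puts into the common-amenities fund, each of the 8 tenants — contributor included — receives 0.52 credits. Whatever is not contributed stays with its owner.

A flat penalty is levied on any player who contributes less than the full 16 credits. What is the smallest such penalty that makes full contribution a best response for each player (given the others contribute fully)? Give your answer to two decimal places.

7.68 credits

Given the others contribute fully, the best deviation is to contribute 0 (any partial contribution still incurs the fine and gives up units whose private return 0.52 is below 1).
Deviating from 16 to 0 saves 16 credits but forfeits the deviator's share of the drop in the common-amenities fund: 0.52 × 16 = 8.32.
So the deviation gain is 16 − 8.32 = 7.68, and the fine must be at least 7.68 credits to wipe it out.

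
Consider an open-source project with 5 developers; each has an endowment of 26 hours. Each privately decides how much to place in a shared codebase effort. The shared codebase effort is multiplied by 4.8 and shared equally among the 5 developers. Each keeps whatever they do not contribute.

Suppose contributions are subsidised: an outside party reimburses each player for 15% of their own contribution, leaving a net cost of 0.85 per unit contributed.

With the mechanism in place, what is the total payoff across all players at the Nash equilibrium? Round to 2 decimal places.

643.50 hours

The effective private return per unit is now (4.8/5) / 0.85 = 1.1294 > 1, so every player's dominant strategy flips to full contribution.
So the Nash equilibrium is full contribution by all 5; the group earns 5 × (26 × 0.15 + 4.8 × 26) = 643.50.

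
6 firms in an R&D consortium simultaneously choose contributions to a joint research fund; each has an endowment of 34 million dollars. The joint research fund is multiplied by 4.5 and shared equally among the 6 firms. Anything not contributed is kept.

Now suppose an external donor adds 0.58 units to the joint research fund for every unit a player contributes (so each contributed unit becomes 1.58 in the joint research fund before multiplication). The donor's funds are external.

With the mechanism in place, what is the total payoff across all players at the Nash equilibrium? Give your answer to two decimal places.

With the mechanism, a contributed unit returns 4.5 × 1.58 / 6 = 1.1850 per unit of net cost to the contributor — now above 1 — so contributing fully is weakly dominant for every player.
So the Nash equilibrium is full contribution by all 6; the group earns 4.5 × 1.58 × 204 = 1450.44.

1450.44 million dollars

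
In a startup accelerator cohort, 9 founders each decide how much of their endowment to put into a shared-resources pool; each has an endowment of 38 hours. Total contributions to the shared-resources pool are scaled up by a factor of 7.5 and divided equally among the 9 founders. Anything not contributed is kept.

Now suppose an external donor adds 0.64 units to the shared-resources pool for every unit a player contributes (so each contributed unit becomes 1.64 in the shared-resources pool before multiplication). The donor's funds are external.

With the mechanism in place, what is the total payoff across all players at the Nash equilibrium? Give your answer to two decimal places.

4206.60 hours

The effective private return per unit is now 7.5 × 1.64 / 9 = 1.3667 > 1, so every player's dominant strategy flips to full contribution.
So the Nash equilibrium is full contribution by all 9; the group earns 7.5 × 1.64 × 342 = 4206.60.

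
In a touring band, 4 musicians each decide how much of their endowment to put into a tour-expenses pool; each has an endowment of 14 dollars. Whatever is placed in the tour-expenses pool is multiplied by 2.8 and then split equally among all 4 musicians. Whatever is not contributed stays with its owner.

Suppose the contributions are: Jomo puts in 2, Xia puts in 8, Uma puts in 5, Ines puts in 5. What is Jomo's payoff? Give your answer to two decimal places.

Total contributed: 2 + 8 + 5 + 5 = 20.
Each receives 2.8 × 20 / 4 = 14.00 from the tour-expenses pool.
Jomo keeps 14 − 2 = 12, so Jomo's payoff is 12 + 14.00 = 26.00.

26.00 dollars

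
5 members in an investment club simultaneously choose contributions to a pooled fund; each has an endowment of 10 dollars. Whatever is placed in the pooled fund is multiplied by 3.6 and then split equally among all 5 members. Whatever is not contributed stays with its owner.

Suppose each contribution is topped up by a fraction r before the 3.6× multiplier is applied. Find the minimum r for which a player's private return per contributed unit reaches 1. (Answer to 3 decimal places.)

0.389

With matching at rate r, one contributed unit becomes (1 + r) in the pooled fund and returns 3.6 × (1 + r) / 5 to the contributor.
Setting this equal to 1: 1 + r = 5/3.6 = 1.3889.
So the minimum matching rate is r = 1.3889 − 1 = 0.389.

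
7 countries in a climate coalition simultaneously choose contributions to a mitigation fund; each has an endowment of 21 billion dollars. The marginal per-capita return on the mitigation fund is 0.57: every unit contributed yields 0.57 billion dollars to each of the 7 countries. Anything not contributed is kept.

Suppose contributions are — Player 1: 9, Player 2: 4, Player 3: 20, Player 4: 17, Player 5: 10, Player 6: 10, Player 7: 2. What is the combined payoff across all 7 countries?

Total contributed: 9 + 4 + 20 + 17 + 10 + 10 + 2 = 72; total kept: 7 × 21 − 72 = 75.
The mitigation fund pays out 0.57 × 7 × 72 = 287.28 in aggregate.
Group total = 75 + 287.28 = 362.28.

362.28 billion dollars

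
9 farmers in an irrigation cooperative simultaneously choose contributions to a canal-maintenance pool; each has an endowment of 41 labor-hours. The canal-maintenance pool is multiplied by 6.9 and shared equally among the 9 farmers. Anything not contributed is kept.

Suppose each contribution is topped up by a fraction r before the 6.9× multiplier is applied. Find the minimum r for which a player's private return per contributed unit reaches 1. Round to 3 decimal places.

With matching at rate r, one contributed unit becomes (1 + r) in the canal-maintenance pool and returns 6.9 × (1 + r) / 9 to the contributor.
Setting this equal to 1: 1 + r = 9/6.9 = 1.3043.
So the minimum matching rate is r = 1.3043 − 1 = 0.304.

0.304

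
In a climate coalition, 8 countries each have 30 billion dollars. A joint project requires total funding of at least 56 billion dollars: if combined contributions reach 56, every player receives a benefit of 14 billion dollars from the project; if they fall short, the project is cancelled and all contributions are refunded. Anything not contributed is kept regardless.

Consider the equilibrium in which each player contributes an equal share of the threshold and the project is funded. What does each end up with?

Equal share of the threshold: 56/8 = 7.
At this profile no one gains by cutting their contribution: any cut drops the total below 56, the project is cancelled, contributions are refunded, and the deviator ends with 30, which is less than 30 − 7 + 14 = 37. Contributing more than 7 just wastes the excess. So contributing exactly 7 is a best response.
Each player's payoff: 30 − 7 + 14 = 37.

37 billion dollars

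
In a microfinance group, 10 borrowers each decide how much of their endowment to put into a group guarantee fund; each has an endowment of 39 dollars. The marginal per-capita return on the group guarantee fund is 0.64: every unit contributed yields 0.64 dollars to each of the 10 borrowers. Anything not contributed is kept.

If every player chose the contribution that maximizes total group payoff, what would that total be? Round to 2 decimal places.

Each contributed unit returns 6.400 to the group as a whole (0.64 to each of 10 players), which exceeds 1, so the social optimum is full contribution: group total = 6.400 × 390 = 2496.00.

2496.00 dollars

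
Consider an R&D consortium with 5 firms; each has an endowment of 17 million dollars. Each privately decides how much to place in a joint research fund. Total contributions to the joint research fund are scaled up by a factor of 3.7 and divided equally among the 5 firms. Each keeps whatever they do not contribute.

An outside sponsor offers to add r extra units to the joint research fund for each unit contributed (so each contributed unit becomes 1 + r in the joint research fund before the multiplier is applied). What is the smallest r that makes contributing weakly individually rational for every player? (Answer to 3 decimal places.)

With matching at rate r, one contributed unit becomes (1 + r) in the joint research fund and returns 3.7 × (1 + r) / 5 to the contributor.
Setting this equal to 1: 1 + r = 5/3.7 = 1.3514.
So the minimum matching rate is r = 1.3514 − 1 = 0.351.

0.351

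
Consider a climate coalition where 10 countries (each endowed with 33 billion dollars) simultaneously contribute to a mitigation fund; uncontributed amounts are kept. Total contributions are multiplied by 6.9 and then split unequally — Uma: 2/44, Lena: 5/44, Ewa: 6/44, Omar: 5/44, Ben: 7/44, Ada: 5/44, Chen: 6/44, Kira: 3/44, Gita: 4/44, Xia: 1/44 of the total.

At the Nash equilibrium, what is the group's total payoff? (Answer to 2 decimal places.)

For player j, contributing a unit is worthwhile iff 6.9 × (j's share) ≥ 1, i.e. iff j's share is at least 0.1449.
Ben alone (share 7/44) is above the threshold, contributing 33; the remaining 9 contribute 0. Total contributed: 33.
The mitigation fund pays out 6.9 × 33 = 227.70 in total (split across the unequal shares, but the aggregate is all that matters for the group sum).
The 9 free-riders keep 33 each, adding 297. Group total = 297 + 227.70 = 524.70.

524.70 billion dollars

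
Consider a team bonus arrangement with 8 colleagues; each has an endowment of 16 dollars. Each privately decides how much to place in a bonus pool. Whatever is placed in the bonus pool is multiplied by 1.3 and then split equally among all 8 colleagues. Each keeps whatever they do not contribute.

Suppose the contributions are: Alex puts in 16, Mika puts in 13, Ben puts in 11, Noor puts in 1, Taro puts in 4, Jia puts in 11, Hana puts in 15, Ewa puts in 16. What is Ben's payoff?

Total contributed: 16 + 13 + 11 + 1 + 4 + 11 + 15 + 16 = 87.
Each receives 1.3 × 87 / 8 = 14.14 from the bonus pool.
Ben keeps 16 − 11 = 5, so Ben's payoff is 5 + 14.14 = 19.14.

19.14 dollars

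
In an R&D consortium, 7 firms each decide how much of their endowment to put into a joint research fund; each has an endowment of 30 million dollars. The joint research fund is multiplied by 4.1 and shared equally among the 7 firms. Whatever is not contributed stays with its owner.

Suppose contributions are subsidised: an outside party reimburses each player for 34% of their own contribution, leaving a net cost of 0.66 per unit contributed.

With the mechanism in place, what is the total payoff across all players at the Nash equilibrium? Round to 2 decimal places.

210.00 million dollars

The effective private return is (4.1/7) / 0.66 = 0.8874, which is still under 1, so the mechanism doesn't change anyone's dominant strategy: zero contribution.
At the Nash equilibrium no one contributes; group total payoff = 7 × 30 = 210.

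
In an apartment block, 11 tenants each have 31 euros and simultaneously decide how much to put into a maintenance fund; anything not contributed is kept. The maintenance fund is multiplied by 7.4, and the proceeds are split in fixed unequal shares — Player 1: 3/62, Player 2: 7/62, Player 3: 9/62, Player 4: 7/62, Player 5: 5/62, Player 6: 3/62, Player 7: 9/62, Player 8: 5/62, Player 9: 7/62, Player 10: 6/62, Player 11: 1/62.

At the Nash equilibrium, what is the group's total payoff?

737.80 euros

Player j's private return per contributed unit is 7.4 × (j's share). Contributing is weakly dominant for j when that share is at least 1/7.4 = 0.1351, and contributing 0 is dominant otherwise.
Player 3 and Player 7 clear that bar, contributing 31 each; the remaining 9 contribute 0. Total contributed: 62.
The maintenance fund pays out 7.4 × 62 = 458.80 in total (split across the unequal shares, but the aggregate is all that matters for the group sum).
The 9 free-riders keep 31 each, adding 279. Group total = 279 + 458.80 = 737.80.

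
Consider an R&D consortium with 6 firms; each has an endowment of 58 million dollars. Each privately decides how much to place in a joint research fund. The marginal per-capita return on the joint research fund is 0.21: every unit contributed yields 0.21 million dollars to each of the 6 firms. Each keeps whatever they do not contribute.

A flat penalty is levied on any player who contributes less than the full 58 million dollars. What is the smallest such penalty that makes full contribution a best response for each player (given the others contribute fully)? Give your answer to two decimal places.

Given the others contribute fully, the best deviation is to contribute 0 (any partial contribution still incurs the fine and gives up units whose private return 0.21 is below 1).
Deviating from 58 to 0 saves 58 million dollars but forfeits the deviator's share of the drop in the joint research fund: 0.21 × 58 = 12.18.
So the deviation gain is 58 − 12.18 = 45.82, and the fine must be at least 45.82 million dollars to wipe it out.

45.82 million dollars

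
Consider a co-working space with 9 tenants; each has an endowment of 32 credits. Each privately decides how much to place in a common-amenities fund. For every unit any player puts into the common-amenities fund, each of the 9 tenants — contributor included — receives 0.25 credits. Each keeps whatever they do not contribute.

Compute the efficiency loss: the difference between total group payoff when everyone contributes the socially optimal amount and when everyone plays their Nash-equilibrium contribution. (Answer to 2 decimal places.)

360.00 credits

The private return per contributed unit is 0.25 < 1, so contributing 0 is dominant for every player. At the Nash equilibrium everyone keeps their 32, and the group total is 9 × 32 = 288.
Each contributed unit returns 2.250 to the group as a whole (0.25 to each of 9 players), which exceeds 1, so the social optimum is full contribution: group total = 2.250 × 288 = 648.00.
Efficiency loss = 648.00 − 288 = 360.00.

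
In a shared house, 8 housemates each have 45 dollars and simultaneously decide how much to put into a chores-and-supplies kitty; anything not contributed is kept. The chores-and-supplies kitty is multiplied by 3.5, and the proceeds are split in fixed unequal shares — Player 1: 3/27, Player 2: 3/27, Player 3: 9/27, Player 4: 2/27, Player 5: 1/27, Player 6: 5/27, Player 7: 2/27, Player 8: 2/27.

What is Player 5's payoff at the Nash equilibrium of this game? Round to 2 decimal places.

A player with share s gets back 3.5·s per unit contributed, so full contribution is dominant for anyone with s > 1/3.5 = 0.2857 and zero contribution is dominant for anyone below.
The only share above 0.2857 is Player 3's 9/27, contributing 45; the remaining 7 contribute 0. Total contributed: 45.
Player 5 keeps 45 and receives 3.5 × 45 × 1/27 = 5.83 from the chores-and-supplies kitty, for a payoff of 50.83.

50.83 dollars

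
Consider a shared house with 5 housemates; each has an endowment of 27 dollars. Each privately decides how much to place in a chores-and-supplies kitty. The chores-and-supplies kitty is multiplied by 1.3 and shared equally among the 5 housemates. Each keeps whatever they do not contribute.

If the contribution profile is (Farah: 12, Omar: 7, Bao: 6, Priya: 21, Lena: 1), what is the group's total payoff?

Total contributed: 12 + 7 + 6 + 21 + 1 = 47; total kept: 5 × 27 − 47 = 88.
The chores-and-supplies kitty pays out 1.3 × 47 = 61.10 in aggregate.
Group total = 88 + 61.10 = 149.10.

149.10 dollars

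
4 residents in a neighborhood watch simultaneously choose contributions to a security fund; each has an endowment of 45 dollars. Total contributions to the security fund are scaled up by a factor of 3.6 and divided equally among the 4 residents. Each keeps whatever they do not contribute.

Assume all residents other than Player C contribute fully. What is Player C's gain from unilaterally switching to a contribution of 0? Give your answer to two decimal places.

Switching from a contribution of 45 to 0 lets Player C keep an extra 45 dollars, but lowers the security fund by 45, which costs Player C their own share of that drop: 3.6/4 × 45 = 40.50.
Net gain = 45 − 40.50 = 4.50. The private return per contributed unit (0.9000) is below 1, so free-riding is indeed the best response regardless of what the others do.

4.50 dollars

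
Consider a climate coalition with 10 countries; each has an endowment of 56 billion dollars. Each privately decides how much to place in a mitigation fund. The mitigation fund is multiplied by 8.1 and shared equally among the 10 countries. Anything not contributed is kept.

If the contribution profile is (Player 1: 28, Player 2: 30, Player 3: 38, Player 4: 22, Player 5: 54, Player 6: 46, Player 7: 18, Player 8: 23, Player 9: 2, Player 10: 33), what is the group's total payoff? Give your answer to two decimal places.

2647.40 billion dollars

Total contributed: 28 + 30 + 38 + 22 + 54 + 46 + 18 + 23 + 2 + 33 = 294; total kept: 10 × 56 − 294 = 266.
The mitigation fund pays out 8.1 × 294 = 2381.40 in aggregate.
Group total = 266 + 2381.40 = 2647.40.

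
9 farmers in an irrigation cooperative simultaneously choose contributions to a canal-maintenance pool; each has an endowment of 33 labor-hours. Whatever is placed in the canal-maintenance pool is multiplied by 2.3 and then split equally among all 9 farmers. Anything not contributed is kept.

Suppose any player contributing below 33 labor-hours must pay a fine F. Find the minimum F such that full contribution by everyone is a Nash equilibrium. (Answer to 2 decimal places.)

24.57 labor-hours

Given the others contribute fully, the best deviation is to contribute 0 (any partial contribution still incurs the fine and gives up units whose private return 0.2556 is below 1).
Deviating from 33 to 0 saves 33 labor-hours but forfeits the deviator's share of the drop in the canal-maintenance pool: 2.3/9 × 33 = 8.43.
So the deviation gain is 33 − 8.43 = 24.57, and the fine must be at least 24.57 labor-hours to wipe it out.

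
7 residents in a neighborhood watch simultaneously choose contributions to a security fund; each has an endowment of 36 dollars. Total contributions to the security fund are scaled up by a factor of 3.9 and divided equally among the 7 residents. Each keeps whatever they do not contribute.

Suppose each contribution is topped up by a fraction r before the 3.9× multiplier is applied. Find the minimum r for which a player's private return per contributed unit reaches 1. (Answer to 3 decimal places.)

With matching at rate r, one contributed unit becomes (1 + r) in the security fund and returns 3.9 × (1 + r) / 7 to the contributor.
Setting this equal to 1: 1 + r = 7/3.9 = 1.7949.
So the minimum matching rate is r = 1.7949 − 1 = 0.795.

0.795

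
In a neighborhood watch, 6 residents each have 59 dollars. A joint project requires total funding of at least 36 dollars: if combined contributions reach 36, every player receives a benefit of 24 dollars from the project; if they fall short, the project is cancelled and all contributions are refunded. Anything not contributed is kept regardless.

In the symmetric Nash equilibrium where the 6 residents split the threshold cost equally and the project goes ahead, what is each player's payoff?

Equal share of the threshold: 36/6 = 6.
At this profile no one gains by cutting their contribution: any cut drops the total below 36, the project is cancelled, contributions are refunded, and the deviator ends with 59, which is less than 59 − 6 + 24 = 77. Contributing more than 6 just wastes the excess. So contributing exactly 6 is a best response.
Each player's payoff: 59 − 6 + 24 = 77.

77 dollars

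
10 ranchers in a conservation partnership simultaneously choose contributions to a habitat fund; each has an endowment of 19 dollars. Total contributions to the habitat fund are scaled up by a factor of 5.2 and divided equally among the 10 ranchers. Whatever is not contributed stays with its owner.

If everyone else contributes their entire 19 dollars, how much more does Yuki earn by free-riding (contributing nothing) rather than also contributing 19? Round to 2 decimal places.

9.12 dollars

Switching from a contribution of 19 to 0 lets Yuki keep an extra 19 dollars, but lowers the habitat fund by 19, which costs Yuki their own share of that drop: 5.2/10 × 19 = 9.88.
Net gain = 19 − 9.88 = 9.12. The private return per contributed unit (0.5200) is below 1, so free-riding is indeed the best response regardless of what the others do.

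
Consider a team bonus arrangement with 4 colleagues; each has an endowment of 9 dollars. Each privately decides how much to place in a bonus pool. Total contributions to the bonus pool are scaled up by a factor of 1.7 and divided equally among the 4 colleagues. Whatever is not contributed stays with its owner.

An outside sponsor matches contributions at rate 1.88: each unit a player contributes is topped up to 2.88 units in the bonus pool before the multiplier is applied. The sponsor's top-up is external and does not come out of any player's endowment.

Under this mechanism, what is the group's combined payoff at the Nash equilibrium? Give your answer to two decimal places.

The effective private return per unit is now 1.7 × 2.88 / 4 = 1.2240 > 1, so every player's dominant strategy flips to full contribution.
At the Nash equilibrium everyone contributes 9. Group total payoff = 1.7 × 2.88 × 36 = 176.26.

176.26 dollars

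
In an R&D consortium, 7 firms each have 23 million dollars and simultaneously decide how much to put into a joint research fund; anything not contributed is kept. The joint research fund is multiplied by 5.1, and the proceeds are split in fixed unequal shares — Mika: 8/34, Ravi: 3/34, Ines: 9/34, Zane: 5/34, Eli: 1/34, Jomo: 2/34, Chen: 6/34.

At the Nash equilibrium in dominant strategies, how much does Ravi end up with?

43.70 million dollars

Player j's private return per contributed unit is 5.1 × (j's share). Contributing is weakly dominant for j when that share is at least 1/5.1 = 0.1961, and contributing 0 is dominant otherwise.
Mika and Ines are above the threshold, contributing 23 each; the remaining 5 contribute 0. Total contributed: 46.
Ravi keeps 23 and receives 5.1 × 46 × 3/34 = 20.70 from the joint research fund, for a payoff of 43.70.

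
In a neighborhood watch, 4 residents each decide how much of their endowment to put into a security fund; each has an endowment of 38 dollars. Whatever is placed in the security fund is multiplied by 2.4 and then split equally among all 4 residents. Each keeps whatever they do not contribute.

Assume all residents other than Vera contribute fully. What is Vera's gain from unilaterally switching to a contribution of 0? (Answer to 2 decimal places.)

Switching from a contribution of 38 to 0 lets Vera keep an extra 38 dollars, but lowers the security fund by 38, which costs Vera their own share of that drop: 2.4/4 × 38 = 22.80.
Net gain = 38 − 22.80 = 15.20. The private return per contributed unit (0.6000) is below 1, so free-riding is indeed the best response regardless of what the others do.

15.20 dollars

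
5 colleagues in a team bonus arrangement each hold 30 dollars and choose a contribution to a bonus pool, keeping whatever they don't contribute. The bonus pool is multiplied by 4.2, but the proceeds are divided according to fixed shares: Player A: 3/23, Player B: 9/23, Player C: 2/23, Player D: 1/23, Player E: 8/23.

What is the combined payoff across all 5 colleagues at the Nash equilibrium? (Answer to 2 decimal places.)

Player j's private return per contributed unit is 4.2 × (j's share). Contributing is weakly dominant for j when that share is at least 1/4.2 = 0.2381, and contributing 0 is dominant otherwise.
Player B and Player E clear that bar, contributing 30 each; the remaining 3 contribute 0. Total contributed: 60.
The bonus pool pays out 4.2 × 60 = 252.00 in total (split across the unequal shares, but the aggregate is all that matters for the group sum).
The 3 free-riders keep 30 each, adding 90. Group total = 90 + 252.00 = 342.00.

342.00 dollars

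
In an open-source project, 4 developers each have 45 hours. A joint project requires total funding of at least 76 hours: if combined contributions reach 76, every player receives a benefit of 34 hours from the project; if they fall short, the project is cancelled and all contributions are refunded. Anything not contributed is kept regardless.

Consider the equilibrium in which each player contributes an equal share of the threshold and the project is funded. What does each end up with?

60 hours

Equal share of the threshold: 76/4 = 19.
At this profile no one gains by cutting their contribution: any cut drops the total below 76, the project is cancelled, contributions are refunded, and the deviator ends with 45, which is less than 45 − 19 + 34 = 60. Contributing more than 19 just wastes the excess. So contributing exactly 19 is a best response.
Each player's payoff: 45 − 19 + 34 = 60.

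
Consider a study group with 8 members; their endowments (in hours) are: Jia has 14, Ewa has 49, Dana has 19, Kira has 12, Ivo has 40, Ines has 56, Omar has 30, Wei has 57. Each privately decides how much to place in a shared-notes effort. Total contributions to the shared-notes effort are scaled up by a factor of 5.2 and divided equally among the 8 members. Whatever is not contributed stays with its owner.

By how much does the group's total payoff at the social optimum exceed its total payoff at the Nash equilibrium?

1163.40 hours

The private return per contributed unit is 5.2/8 = 0.6500 < 1 for every player regardless of endowment, so the Nash equilibrium is zero contribution and the group total is Σ E_j = 14 + 49 + 19 + 12 + 40 + 56 + 30 + 57 = 277.
Each contributed unit returns 5.200 to the group, so the social optimum is full contribution by everyone: group total = 5.200 × 277 = 1440.40.
Efficiency loss = (5.200 − 1) × 277 = 1163.40.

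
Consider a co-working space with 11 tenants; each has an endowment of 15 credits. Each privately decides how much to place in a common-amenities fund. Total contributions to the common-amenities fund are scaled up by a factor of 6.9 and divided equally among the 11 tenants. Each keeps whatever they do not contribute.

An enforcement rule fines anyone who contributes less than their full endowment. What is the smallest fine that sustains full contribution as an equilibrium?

5.59 credits

Given the others contribute fully, the best deviation is to contribute 0 (any partial contribution still incurs the fine and gives up units whose private return 0.6273 is below 1).
Deviating from 15 to 0 saves 15 credits but forfeits the deviator's share of the drop in the common-amenities fund: 6.9/11 × 15 = 9.41.
So the deviation gain is 15 − 9.41 = 5.59, and the fine must be at least 5.59 credits to wipe it out.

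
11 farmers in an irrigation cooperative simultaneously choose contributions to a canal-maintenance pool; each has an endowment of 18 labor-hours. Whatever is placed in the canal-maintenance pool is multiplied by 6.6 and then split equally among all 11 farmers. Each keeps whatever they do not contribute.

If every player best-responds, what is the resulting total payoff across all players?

198.00 labor-hours

Each contributed unit returns 6.6/11 = 0.6000 to its contributor — below 1 — so contributing 0 is dominant for every player. At the Nash equilibrium everyone keeps their 18, and the group total is 11 × 18 = 198.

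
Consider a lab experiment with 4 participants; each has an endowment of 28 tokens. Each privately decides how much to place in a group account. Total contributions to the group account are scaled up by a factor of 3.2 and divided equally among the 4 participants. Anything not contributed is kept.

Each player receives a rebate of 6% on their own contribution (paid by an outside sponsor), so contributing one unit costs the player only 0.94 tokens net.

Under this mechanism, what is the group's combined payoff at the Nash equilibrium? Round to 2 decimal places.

The effective private return is (3.2/4) / 0.94 = 0.8511, which is still under 1, so the mechanism doesn't change anyone's dominant strategy: zero contribution.
Everyone keeps their endowment and the group total is 4 × 28 = 112.

112.00 tokens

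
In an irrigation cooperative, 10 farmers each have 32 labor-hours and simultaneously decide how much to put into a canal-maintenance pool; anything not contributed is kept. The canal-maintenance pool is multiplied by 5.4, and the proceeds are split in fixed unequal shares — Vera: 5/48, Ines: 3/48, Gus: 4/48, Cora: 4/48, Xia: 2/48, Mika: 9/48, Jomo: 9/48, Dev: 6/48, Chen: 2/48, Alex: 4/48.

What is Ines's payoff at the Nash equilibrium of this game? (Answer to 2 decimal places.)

Player j's private return per contributed unit is 5.4 × (j's share). Contributing is weakly dominant for j when that share is at least 1/5.4 = 0.1852, and contributing 0 is dominant otherwise.
Mika and Jomo clear that bar, contributing 32 each; the remaining 8 contribute 0. Total contributed: 64.
Ines keeps 32 and receives 5.4 × 64 × 3/48 = 21.60 from the canal-maintenance pool, for a payoff of 53.60.

53.60 labor-hours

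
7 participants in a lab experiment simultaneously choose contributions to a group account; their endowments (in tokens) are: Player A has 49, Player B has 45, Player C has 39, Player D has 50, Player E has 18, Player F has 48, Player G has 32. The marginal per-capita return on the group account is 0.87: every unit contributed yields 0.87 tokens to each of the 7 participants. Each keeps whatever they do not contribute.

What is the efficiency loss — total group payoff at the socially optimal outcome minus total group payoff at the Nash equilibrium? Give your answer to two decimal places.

The private return per contributed unit is 0.87 < 1 for everyone, so the Nash equilibrium is zero contribution and the group total is Σ E_j = 49 + 45 + 39 + 50 + 18 + 48 + 32 = 281.
Each contributed unit returns 6.090 to the group, so the social optimum is full contribution by everyone: group total = 6.090 × 281 = 1711.29.
Efficiency loss = (6.090 − 1) × 281 = 1430.29.

1430.29 tokens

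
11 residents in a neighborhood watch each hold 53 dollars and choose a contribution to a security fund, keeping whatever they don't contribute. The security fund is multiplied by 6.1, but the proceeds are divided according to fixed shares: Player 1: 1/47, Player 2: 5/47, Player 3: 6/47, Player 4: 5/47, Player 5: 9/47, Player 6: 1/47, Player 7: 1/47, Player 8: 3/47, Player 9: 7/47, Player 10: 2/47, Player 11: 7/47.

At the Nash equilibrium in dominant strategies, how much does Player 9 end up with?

101.15 dollars

Each unit j contributes comes back to j as 6.1 × (j's share), so j prefers to contribute only if that share exceeds 1/6.1 = 0.1639; otherwise keeping the unit dominates.
The only share above 0.1639 is Player 5's 9/47, contributing 53; the remaining 10 contribute 0. Total contributed: 53.
Player 9 keeps 53 and receives 6.1 × 53 × 7/47 = 48.15 from the security fund, for a payoff of 101.15.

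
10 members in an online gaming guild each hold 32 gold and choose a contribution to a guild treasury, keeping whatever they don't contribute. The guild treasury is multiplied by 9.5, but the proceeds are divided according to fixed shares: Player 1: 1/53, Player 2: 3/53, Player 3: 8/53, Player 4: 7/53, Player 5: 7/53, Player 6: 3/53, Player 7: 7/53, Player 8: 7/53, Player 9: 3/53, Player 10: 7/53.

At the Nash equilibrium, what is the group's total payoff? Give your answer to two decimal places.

1952.00 gold

A player with share s gets back 9.5·s per unit contributed, so full contribution is dominant for anyone with s > 1/9.5 = 0.1053 and zero contribution is dominant for anyone below.
Player 3, Player 4, Player 5, Player 7, Player 8 and Player 10 are above the threshold, contributing 32 each; the remaining 4 contribute 0. Total contributed: 192.
The guild treasury pays out 9.5 × 192 = 1824.00 in total (split across the unequal shares, but the aggregate is all that matters for the group sum).
The 4 free-riders keep 32 each, adding 128. Group total = 128 + 1824.00 = 1952.00.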